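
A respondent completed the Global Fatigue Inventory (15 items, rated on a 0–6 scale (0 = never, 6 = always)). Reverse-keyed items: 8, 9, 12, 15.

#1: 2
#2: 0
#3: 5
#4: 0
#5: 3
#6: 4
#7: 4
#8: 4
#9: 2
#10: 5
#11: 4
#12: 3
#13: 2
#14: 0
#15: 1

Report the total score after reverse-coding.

43

Reverse-coded items (reversed = (0+6) − raw = 6 − raw):
  item 8: 6 − 4 = 2
  item 9: 6 − 2 = 4
  item 12: 6 − 3 = 3
  item 15: 6 − 1 = 5
Scored responses: 2, 0, 5, 0, 3, 4, 4, 2, 4, 5, 4, 3, 2, 0, 5
Total = 2 + 0 + 5 + 0 + 3 + 4 + 4 + 2 + 4 + 5 + 4 + 3 + 2 + 0 + 5 = 43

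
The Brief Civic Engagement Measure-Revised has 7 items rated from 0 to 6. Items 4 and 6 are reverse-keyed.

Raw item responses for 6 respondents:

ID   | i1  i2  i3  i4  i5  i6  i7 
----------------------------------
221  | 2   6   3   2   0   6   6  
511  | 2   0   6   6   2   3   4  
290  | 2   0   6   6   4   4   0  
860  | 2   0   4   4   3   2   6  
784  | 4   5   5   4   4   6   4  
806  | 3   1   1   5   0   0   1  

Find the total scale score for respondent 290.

14

Respondent 290 raw: 2, 0, 6, 6, 4, 4, 0.
Reverse-coded (on a 0–6 scale, reversed = 6 − raw):
  item 1: 2
  item 2: 0
  item 3: 6
  item 4: 6 − 6 = 0
  item 5: 4
  item 6: 6 − 4 = 2
  item 7: 0
Sum = 2 + 0 + 6 + 0 + 4 + 2 + 0 = 14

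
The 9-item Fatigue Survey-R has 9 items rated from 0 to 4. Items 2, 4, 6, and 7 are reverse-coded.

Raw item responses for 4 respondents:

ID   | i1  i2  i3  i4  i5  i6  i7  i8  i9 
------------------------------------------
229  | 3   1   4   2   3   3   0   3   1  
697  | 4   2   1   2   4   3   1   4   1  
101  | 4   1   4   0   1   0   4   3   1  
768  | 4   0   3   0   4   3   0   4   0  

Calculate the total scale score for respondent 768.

28

Respondent 768 raw: 4, 0, 3, 0, 4, 3, 0, 4, 0.
Reverse-coded (reverse-coded value = 4 − response):
  item 1: 4
  item 2: 4 − 0 = 4
  item 3: 3
  item 4: 4 − 0 = 4
  item 5: 4
  item 6: 4 − 3 = 1
  item 7: 4 − 0 = 4
  item 8: 4
  item 9: 0
Sum = 4 + 4 + 3 + 4 + 4 + 1 + 4 + 4 + 0 = 28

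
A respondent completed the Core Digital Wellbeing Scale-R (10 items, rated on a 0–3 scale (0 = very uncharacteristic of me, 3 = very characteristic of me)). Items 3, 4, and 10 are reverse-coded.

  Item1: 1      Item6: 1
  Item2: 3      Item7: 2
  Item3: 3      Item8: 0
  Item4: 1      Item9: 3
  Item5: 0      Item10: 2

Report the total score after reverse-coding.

Reversing items 3, 4, & 10 with 3 − raw:
Total = 1 + 3 + (3−3) + (3−1) + 0 + 1 + 2 + 0 + 3 + (3−2)
      = 1 + 3 + 0 + 2 + 0 + 1 + 2 + 0 + 3 + 1 = 13

13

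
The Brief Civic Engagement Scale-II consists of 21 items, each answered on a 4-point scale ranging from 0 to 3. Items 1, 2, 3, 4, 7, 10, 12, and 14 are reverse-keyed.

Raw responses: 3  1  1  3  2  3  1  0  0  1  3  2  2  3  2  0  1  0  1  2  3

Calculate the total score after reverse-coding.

28

Reverse-coded items (reverse-coded value = 3 − response):
  item 1: 3 − 3 = 0
  item 2: 3 − 1 = 2
  item 3: 3 − 1 = 2
  item 4: 3 − 3 = 0
  item 7: 3 − 1 = 2
  item 10: 3 − 1 = 2
  item 12: 3 − 2 = 1
  item 14: 3 − 3 = 0
Scored items: 0, 2, 2, 0, 2, 3, 2, 0, 0, 2, 3, 1, 2, 0, 2, 0, 1, 0, 1, 2, 3
Total = 0 + 2 + 2 + 0 + 2 + 3 + 2 + 0 + 0 + 2 + 3 + 1 + 2 + 0 + 2 + 0 + 1 + 0 + 1 + 2 + 3 = 28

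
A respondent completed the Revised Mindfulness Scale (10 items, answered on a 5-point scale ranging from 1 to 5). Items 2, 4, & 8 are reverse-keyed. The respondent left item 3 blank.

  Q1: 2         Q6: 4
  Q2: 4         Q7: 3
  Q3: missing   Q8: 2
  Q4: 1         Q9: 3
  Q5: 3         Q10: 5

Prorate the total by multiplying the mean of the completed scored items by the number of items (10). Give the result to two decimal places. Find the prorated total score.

Reverse-coded (on a 1–5 scale, reversed = 6 − raw):
  item 2: 6 − 4 = 2
  item 4: 6 − 1 = 5
  item 8: 6 − 2 = 4
Completed scored items (9 of 10): 2, 2, 5, 3, 4, 3, 4, 3, 5; sum = 31.
Person mean = 31 / 9 ≈ 3.4444
Prorated total = (31 / 9) × 10 = 34.44 (to 2 dp)

34.44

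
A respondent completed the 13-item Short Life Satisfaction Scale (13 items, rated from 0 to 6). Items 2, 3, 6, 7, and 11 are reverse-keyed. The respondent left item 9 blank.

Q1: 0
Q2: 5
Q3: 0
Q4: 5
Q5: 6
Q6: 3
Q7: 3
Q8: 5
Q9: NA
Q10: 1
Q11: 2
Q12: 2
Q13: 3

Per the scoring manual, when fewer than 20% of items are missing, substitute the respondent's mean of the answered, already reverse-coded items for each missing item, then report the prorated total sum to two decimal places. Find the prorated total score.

42.25

Reverse-coded (reversed = (0+6) − raw = 6 − raw):
  item 2: 6 − 5 = 1
  item 3: 6 − 0 = 6
  item 6: 6 − 3 = 3
  item 7: 6 − 3 = 3
  item 11: 6 − 2 = 4
Completed scored items (12 of 13): 0, 1, 6, 5, 6, 3, 3, 5, 1, 4, 2, 3; sum = 39.
Person mean = 39 / 12 ≈ 3.2500
Prorated total = (39 / 12) × 13 = 42.25 (to 2 dp)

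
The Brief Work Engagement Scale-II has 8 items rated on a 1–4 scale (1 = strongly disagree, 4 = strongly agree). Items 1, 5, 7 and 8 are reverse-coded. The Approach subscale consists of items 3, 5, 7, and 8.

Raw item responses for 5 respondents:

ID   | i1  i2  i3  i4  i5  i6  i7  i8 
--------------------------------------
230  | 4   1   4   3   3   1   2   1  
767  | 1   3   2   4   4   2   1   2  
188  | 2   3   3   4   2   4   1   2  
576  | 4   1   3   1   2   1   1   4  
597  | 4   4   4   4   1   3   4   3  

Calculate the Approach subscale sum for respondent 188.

13

Respondent 188 raw: 2, 3, 3, 4, 2, 4, 1, 2.
Approach items: 3, 5, 7, 8.
Reverse-coded (reversed = (1+4) − raw = 5 − raw):
  item 3: 3
  item 5: 5 − 2 = 3
  item 7: 5 − 1 = 4
  item 8: 5 − 2 = 3
Sum = 3 + 3 + 4 + 3 = 13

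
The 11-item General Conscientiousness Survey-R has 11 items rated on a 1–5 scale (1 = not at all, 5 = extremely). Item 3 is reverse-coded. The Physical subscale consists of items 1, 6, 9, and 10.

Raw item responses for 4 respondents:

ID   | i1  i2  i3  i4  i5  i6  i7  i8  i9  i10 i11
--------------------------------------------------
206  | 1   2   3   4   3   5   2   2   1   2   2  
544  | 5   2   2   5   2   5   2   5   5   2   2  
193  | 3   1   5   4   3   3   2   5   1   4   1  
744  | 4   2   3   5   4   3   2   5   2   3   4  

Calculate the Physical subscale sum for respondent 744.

12

Respondent 744 raw: 4, 2, 3, 5, 4, 3, 2, 5, 2, 3, 4.
Physical items: 1, 6, 9, 10.
Reverse-coded (reverse-coded value = 6 − response):
  item 1: 4
  item 6: 3
  item 9: 2
  item 10: 3
Sum = 4 + 3 + 2 + 3 = 12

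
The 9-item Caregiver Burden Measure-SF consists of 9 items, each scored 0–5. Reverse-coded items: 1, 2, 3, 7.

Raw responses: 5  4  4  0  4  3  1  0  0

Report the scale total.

Reversing items 1, 2, 3, & 7 with 5 − raw:
Total = (5−5) + (5−4) + (5−4) + 0 + 4 + 3 + (5−1) + 0 + 0
      = 0 + 1 + 1 + 0 + 4 + 3 + 4 + 0 + 0 = 13

13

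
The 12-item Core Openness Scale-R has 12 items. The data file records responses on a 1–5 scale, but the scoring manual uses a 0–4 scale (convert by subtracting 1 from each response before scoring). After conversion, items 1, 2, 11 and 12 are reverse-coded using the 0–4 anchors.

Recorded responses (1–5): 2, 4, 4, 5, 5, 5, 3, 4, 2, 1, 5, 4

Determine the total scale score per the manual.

26

Convert to 0–4: 1, 3, 3, 4, 4, 4, 2, 3, 1, 0, 4, 3
Reverse-coded (on a 0–4 scale, reversed = 4 − raw):
  item 1: 4 − 1 = 3
  item 2: 4 − 3 = 1
  item 11: 4 − 4 = 0
  item 12: 4 − 3 = 1
Scored: 3, 1, 3, 4, 4, 4, 2, 3, 1, 0, 0, 1
Total = 26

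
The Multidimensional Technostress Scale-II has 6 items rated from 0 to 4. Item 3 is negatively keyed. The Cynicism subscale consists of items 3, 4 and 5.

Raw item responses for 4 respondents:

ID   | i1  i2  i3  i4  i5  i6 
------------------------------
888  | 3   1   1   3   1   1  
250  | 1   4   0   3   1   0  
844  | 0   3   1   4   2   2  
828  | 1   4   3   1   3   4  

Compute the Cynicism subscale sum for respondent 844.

Respondent 844 raw: 0, 3, 1, 4, 2, 2.
Cynicism items: 3, 4, 5.
Reverse-coded (reversed = (0+4) − raw = 4 − raw):
  item 3: 4 − 1 = 3
  item 4: 4
  item 5: 2
Sum = 3 + 4 + 2 = 9

9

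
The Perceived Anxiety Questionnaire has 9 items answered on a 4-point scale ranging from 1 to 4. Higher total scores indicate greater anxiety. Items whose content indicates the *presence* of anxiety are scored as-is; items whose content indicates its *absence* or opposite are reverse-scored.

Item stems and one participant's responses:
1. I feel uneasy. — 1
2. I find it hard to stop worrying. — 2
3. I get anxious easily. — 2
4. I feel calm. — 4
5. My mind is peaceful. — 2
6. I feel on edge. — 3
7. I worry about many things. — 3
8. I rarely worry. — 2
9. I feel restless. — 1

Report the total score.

19

Items 4, 5, 8 describe the absence/opposite of anxiety → reverse-score.
reversed = (1+4) − raw = 5 − raw.
  item 1: 1
  item 2: 2
  item 3: 2
  item 4: 5 − 4 = 1
  item 5: 5 − 2 = 3
  item 6: 3
  item 7: 3
  item 8: 5 − 2 = 3
  item 9: 1
Total = 1 + 2 + 2 + 1 + 3 + 3 + 3 + 3 + 1 = 19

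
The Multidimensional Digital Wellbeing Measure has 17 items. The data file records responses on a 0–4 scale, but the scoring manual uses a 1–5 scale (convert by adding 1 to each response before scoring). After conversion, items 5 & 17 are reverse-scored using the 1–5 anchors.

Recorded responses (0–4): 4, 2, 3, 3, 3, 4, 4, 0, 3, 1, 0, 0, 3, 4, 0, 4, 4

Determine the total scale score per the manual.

Convert to 1–5: 5, 3, 4, 4, 4, 5, 5, 1, 4, 2, 1, 1, 4, 5, 1, 5, 5
Reverse-coded (on a 1–5 scale, reversed = 6 − raw):
  item 5: 6 − 4 = 2
  item 17: 6 − 5 = 1
Scored: 5, 3, 4, 4, 2, 5, 5, 1, 4, 2, 1, 1, 4, 5, 1, 5, 1
Total = 53

53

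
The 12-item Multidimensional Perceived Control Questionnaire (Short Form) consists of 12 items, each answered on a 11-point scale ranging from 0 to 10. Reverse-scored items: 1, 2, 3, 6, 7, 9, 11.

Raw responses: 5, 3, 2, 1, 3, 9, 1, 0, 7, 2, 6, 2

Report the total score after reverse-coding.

45

Raw sum = 41. Reverse-scored items: 1, 2, 3, 6, 7, 9, 11; their raw sum = 33.
Each reversal replaces raw with 10 − raw, changing the total by 10 − 2·raw per item.
Total = 41 + 7·10 − 2·33 = 41 + 70 − 66 = 45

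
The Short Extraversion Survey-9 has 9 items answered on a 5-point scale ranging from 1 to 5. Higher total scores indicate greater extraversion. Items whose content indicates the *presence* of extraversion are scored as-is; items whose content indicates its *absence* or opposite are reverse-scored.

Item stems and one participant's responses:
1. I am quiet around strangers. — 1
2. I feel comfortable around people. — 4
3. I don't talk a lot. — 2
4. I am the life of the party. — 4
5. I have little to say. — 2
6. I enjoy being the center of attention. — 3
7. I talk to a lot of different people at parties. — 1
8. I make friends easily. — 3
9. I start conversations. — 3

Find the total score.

Items 1, 3, 5 describe the absence/opposite of extraversion → reverse-score.
reverse-coded value = 6 − response.
  item 1: 6 − 1 = 5
  item 2: 4
  item 3: 6 − 2 = 4
  item 4: 4
  item 5: 6 − 2 = 4
  item 6: 3
  item 7: 1
  item 8: 3
  item 9: 3
Total = 5 + 4 + 4 + 4 + 4 + 3 + 1 + 3 + 3 = 31

31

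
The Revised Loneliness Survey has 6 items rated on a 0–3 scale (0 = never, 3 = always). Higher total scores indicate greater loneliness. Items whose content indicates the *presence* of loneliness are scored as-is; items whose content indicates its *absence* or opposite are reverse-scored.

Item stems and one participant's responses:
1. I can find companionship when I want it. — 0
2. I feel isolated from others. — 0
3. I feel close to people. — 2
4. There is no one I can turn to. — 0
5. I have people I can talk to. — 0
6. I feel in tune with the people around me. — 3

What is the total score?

7

Items 1, 3, 5, 6 describe the absence/opposite of loneliness → reverse-score.
reversed = (0+3) − raw = 3 − raw.
  item 1: 3 − 0 = 3
  item 2: 0
  item 3: 3 − 2 = 1
  item 4: 0
  item 5: 3 − 0 = 3
  item 6: 3 − 3 = 0
Total = 3 + 0 + 1 + 0 + 3 + 0 = 7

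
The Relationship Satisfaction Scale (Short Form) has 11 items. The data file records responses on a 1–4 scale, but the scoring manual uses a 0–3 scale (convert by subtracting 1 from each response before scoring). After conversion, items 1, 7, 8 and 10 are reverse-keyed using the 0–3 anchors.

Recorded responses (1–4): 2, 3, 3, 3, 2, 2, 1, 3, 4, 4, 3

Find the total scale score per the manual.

Convert to 0–3: 1, 2, 2, 2, 1, 1, 0, 2, 3, 3, 2
Reverse-coded (reverse-coded value = 3 − response):
  item 1: 3 − 1 = 2
  item 7: 3 − 0 = 3
  item 8: 3 − 2 = 1
  item 10: 3 − 3 = 0
Scored: 2, 2, 2, 2, 1, 1, 3, 1, 3, 0, 2
Total = 19

19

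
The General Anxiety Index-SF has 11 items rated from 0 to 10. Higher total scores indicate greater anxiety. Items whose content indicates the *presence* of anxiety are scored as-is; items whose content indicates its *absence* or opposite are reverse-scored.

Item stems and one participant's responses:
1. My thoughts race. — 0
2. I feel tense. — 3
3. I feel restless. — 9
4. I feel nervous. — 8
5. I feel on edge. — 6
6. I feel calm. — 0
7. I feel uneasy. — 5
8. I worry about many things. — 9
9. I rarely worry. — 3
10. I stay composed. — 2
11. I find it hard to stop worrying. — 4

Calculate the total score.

69

Items 6, 9, 10 describe the absence/opposite of anxiety → reverse-score.
reversed = (0+10) − raw = 10 − raw.
  item 1: 0
  item 2: 3
  item 3: 9
  item 4: 8
  item 5: 6
  item 6: 10 − 0 = 10
  item 7: 5
  item 8: 9
  item 9: 10 − 3 = 7
  item 10: 10 − 2 = 8
  item 11: 4
Total = 0 + 3 + 9 + 8 + 6 + 10 + 5 + 9 + 7 + 8 + 4 = 69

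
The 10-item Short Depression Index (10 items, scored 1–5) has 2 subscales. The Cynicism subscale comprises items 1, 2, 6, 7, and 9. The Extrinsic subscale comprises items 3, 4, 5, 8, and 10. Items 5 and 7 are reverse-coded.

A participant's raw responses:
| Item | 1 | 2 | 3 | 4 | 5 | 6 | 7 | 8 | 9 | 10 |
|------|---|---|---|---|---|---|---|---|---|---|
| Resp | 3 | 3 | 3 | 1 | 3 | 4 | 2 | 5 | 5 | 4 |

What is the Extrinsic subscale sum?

Extrinsic items: 3, 4, 5, 8, 10.
Of these, item 5 is reverse-coded; reverse-coded value = 6 − response.
  item 3: 3
  item 4: 1
  item 5: 6 − 3 = 3
  item 8: 5
  item 10: 4
Sum = 3 + 1 + 3 + 5 + 4 = 16

16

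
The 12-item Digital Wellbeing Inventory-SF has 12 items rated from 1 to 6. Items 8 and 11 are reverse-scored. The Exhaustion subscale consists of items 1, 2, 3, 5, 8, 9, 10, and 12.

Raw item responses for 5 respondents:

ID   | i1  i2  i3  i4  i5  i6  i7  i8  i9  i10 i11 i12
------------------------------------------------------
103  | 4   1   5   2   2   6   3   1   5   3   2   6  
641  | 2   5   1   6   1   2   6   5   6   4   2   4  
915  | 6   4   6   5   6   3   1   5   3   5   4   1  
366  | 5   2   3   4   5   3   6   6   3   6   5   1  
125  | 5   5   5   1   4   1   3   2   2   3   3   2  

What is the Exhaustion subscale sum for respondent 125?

Respondent 125 raw: 5, 5, 5, 1, 4, 1, 3, 2, 2, 3, 3, 2.
Exhaustion items: 1, 2, 3, 5, 8, 9, 10, 12.
Reverse-coded (reverse-coded value = 7 − response):
  item 1: 5
  item 2: 5
  item 3: 5
  item 5: 4
  item 8: 7 − 2 = 5
  item 9: 2
  item 10: 3
  item 12: 2
Sum = 5 + 5 + 5 + 4 + 5 + 2 + 3 + 2 = 31

31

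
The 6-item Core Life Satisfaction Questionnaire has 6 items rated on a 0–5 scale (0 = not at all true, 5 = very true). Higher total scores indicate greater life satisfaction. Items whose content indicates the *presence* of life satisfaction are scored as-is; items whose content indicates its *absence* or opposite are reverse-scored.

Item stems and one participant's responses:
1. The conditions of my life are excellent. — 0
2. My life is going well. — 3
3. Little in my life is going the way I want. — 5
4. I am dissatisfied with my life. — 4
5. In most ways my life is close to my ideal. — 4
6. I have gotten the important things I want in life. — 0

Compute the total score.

8

Items 3, 4 describe the absence/opposite of life satisfaction → reverse-score.
reversed = (0+5) − raw = 5 − raw.
  item 1: 0
  item 2: 3
  item 3: 5 − 5 = 0
  item 4: 5 − 4 = 1
  item 5: 4
  item 6: 0
Total = 0 + 3 + 0 + 1 + 4 + 0 = 8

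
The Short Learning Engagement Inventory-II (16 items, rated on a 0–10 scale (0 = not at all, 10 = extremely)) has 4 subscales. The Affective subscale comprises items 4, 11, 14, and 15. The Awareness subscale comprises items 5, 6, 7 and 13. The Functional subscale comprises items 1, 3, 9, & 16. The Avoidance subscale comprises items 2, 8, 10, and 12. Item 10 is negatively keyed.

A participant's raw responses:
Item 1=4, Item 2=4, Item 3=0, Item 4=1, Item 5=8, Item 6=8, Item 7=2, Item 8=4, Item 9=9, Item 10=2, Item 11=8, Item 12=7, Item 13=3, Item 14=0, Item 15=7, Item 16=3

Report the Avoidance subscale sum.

Avoidance items: 2, 8, 10, 12.
Of these, item 10 is negatively keyed; on a 0–10 scale, reversed = 10 − raw.
  item 2: 4
  item 8: 4
  item 10: 10 − 2 = 8
  item 12: 7
Sum = 4 + 4 + 8 + 7 = 23

23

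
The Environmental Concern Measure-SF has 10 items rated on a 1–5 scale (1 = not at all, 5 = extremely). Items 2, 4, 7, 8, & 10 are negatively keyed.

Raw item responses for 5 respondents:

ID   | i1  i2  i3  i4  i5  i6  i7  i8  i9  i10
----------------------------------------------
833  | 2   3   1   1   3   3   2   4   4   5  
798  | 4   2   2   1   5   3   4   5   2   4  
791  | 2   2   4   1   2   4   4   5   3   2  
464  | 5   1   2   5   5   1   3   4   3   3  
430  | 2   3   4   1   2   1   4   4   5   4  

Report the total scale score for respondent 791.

31

Respondent 791 raw: 2, 2, 4, 1, 2, 4, 4, 5, 3, 2.
Reverse-coded (on a 1–5 scale, reversed = 6 − raw):
  item 1: 2
  item 2: 6 − 2 = 4
  item 3: 4
  item 4: 6 − 1 = 5
  item 5: 2
  item 6: 4
  item 7: 6 − 4 = 2
  item 8: 6 − 5 = 1
  item 9: 3
  item 10: 6 − 2 = 4
Sum = 2 + 4 + 4 + 5 + 2 + 4 + 2 + 1 + 3 + 4 = 31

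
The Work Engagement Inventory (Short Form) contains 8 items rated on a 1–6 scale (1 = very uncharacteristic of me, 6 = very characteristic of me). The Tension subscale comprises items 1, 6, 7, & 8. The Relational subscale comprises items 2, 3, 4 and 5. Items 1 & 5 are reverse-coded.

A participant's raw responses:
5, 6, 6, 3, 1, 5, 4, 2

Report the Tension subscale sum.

13

Tension items: 1, 6, 7, 8.
Of these, item 1 is reverse-coded; on a 1–6 scale, reversed = 7 − raw.
  item 1: 7 − 5 = 2
  item 6: 5
  item 7: 4
  item 8: 2
Sum = 2 + 5 + 4 + 2 = 13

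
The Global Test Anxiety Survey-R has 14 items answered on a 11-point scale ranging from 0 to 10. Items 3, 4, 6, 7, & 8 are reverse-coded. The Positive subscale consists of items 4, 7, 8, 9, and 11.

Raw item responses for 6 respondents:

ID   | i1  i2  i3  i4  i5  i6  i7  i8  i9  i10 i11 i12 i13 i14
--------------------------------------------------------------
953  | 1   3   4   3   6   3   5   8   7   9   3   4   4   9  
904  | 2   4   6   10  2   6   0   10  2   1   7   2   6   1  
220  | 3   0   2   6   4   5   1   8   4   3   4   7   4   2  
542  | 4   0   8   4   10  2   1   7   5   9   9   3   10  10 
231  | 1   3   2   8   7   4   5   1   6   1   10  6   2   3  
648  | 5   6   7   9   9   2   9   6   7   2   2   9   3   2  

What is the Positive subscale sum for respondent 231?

32

Respondent 231 raw: 1, 3, 2, 8, 7, 4, 5, 1, 6, 1, 10, 6, 2, 3.
Positive items: 4, 7, 8, 9, 11.
Reverse-coded (reversed = (0+10) − raw = 10 − raw):
  item 4: 10 − 8 = 2
  item 7: 10 − 5 = 5
  item 8: 10 − 1 = 9
  item 9: 6
  item 11: 10
Sum = 2 + 5 + 9 + 6 + 10 = 32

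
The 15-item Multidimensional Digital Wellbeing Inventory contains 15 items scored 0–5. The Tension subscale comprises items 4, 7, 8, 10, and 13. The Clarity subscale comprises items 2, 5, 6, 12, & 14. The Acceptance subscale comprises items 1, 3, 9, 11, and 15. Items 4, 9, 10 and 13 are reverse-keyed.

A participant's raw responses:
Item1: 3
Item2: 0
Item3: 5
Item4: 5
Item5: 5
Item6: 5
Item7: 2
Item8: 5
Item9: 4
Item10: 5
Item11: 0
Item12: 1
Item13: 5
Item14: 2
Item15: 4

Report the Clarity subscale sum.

13

Clarity items: 2, 5, 6, 12, 14.
  item 2: 0
  item 5: 5
  item 6: 5
  item 12: 1
  item 14: 2
Sum = 0 + 5 + 5 + 1 + 2 = 13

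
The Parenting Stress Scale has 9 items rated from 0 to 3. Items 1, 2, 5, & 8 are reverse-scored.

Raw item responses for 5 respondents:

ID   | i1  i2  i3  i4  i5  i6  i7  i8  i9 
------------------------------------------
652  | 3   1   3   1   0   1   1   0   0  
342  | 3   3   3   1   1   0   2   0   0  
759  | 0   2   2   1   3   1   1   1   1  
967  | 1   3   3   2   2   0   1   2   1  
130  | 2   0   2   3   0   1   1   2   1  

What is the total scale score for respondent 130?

16

Respondent 130 raw: 2, 0, 2, 3, 0, 1, 1, 2, 1.
Reverse-coded (on a 0–3 scale, reversed = 3 − raw):
  item 1: 3 − 2 = 1
  item 2: 3 − 0 = 3
  item 3: 2
  item 4: 3
  item 5: 3 − 0 = 3
  item 6: 1
  item 7: 1
  item 8: 3 − 2 = 1
  item 9: 1
Sum = 1 + 3 + 2 + 3 + 3 + 1 + 1 + 1 + 1 = 16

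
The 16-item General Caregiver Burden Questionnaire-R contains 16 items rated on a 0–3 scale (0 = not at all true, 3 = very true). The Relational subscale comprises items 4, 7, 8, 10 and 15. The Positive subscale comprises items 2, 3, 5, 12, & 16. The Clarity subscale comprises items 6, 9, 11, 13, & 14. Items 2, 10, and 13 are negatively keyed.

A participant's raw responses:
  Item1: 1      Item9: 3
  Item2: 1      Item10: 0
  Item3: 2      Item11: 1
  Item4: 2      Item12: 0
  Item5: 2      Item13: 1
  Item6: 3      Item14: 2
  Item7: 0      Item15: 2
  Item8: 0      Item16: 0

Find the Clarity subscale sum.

11

Clarity items: 6, 9, 11, 13, 14.
Of these, item 13 is negatively keyed; reversed = (0+3) − raw = 3 − raw.
  item 6: 3
  item 9: 3
  item 11: 1
  item 13: 3 − 1 = 2
  item 14: 2
Sum = 3 + 3 + 1 + 2 + 2 = 11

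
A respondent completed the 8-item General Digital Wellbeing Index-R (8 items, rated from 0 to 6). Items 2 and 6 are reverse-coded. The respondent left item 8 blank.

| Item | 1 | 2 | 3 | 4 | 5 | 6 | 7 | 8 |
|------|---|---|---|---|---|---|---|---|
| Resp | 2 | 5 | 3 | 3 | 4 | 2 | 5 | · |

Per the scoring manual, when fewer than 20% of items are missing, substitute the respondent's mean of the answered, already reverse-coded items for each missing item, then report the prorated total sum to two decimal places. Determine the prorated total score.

25.14

Reverse-coded (on a 0–6 scale, reversed = 6 − raw):
  item 2: 6 − 5 = 1
  item 6: 6 − 2 = 4
Completed scored items (7 of 8): 2, 1, 3, 3, 4, 4, 5; sum = 22.
Person mean = 22 / 7 ≈ 3.1429
Prorated total = (22 / 7) × 8 = 25.14 (to 2 dp)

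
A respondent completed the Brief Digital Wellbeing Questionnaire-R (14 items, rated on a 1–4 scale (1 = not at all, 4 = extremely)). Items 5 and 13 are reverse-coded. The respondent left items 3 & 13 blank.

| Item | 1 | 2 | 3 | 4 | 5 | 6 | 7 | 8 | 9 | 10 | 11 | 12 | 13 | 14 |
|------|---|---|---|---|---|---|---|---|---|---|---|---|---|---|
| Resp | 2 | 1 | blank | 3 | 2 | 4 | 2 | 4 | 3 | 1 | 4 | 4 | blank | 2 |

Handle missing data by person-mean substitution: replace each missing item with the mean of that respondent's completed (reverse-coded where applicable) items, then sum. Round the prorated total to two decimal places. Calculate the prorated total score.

Reverse-coded (reversed = (1+4) − raw = 5 − raw):
  item 5: 5 − 2 = 3
Completed scored items (12 of 14): 2, 1, 3, 3, 4, 2, 4, 3, 1, 4, 4, 2; sum = 33.
Person mean = 33 / 12 ≈ 2.7500
Prorated total = (33 / 12) × 14 = 38.50 (to 2 dp)

38.50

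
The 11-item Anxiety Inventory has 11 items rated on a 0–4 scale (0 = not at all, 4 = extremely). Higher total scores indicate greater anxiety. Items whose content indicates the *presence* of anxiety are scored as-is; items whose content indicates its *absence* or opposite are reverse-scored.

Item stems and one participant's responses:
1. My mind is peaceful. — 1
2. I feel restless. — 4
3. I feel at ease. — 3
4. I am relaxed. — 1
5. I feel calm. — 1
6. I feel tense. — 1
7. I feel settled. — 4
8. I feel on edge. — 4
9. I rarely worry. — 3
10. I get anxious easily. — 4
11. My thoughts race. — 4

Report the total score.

Items 1, 3, 4, 5, 7, 9 describe the absence/opposite of anxiety → reverse-score.
reverse-coded value = 4 − response.
  item 1: 4 − 1 = 3
  item 2: 4
  item 3: 4 − 3 = 1
  item 4: 4 − 1 = 3
  item 5: 4 − 1 = 3
  item 6: 1
  item 7: 4 − 4 = 0
  item 8: 4
  item 9: 4 − 3 = 1
  item 10: 4
  item 11: 4
Total = 3 + 4 + 1 + 3 + 3 + 1 + 0 + 4 + 1 + 4 + 4 = 28

28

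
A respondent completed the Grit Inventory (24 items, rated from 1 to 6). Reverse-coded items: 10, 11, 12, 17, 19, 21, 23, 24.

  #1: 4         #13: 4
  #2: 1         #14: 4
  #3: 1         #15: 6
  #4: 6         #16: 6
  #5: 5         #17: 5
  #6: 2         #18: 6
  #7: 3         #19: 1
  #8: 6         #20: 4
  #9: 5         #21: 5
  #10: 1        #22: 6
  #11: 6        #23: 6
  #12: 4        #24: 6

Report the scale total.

91

Reverse-coded items use 7 − raw:
  item 10: 7 − 1 = 6
  item 11: 7 − 6 = 1
  item 12: 7 − 4 = 3
  item 17: 7 − 5 = 2
  item 19: 7 − 1 = 6
  item 21: 7 − 5 = 2
  item 23: 7 − 6 = 1
  item 24: 7 − 6 = 1
Scored items: 4, 1, 1, 6, 5, 2, 3, 6, 5, 6, 1, 3, 4, 4, 6, 6, 2, 6, 6, 4, 2, 6, 1, 1
Total = 4 + 1 + 1 + 6 + 5 + 2 + 3 + 6 + 5 + 6 + 1 + 3 + 4 + 4 + 6 + 6 + 2 + 6 + 6 + 4 + 2 + 6 + 1 + 1 = 91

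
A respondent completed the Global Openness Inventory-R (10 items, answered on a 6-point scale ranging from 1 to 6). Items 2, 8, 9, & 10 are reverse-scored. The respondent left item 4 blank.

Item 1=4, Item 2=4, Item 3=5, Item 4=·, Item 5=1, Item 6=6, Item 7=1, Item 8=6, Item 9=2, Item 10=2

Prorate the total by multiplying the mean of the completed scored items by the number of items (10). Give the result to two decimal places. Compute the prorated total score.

34.44

Reverse-coded (reverse-coded value = 7 − response):
  item 2: 7 − 4 = 3
  item 8: 7 − 6 = 1
  item 9: 7 − 2 = 5
  item 10: 7 − 2 = 5
Completed scored items (9 of 10): 4, 3, 5, 1, 6, 1, 1, 5, 5; sum = 31.
Person mean = 31 / 9 ≈ 3.4444
Prorated total = (31 / 9) × 10 = 34.44 (to 2 dp)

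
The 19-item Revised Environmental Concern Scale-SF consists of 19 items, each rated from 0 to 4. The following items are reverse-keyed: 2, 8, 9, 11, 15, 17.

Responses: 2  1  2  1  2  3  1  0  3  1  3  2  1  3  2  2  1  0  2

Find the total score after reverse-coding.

Apply reverse scoring (reversed = (0+4) − raw = 4 − raw):
  item 2: 4 − 1 = 3
  item 8: 4 − 0 = 4
  item 9: 4 − 3 = 1
  item 11: 4 − 3 = 1
  item 15: 4 − 2 = 2
  item 17: 4 − 1 = 3
After reverse-coding: 2, 3, 2, 1, 2, 3, 1, 4, 1, 1, 1, 2, 1, 3, 2, 2, 3, 0, 2
Total = 2 + 3 + 2 + 1 + 2 + 3 + 1 + 4 + 1 + 1 + 1 + 2 + 1 + 3 + 2 + 2 + 3 + 0 + 2 = 36

36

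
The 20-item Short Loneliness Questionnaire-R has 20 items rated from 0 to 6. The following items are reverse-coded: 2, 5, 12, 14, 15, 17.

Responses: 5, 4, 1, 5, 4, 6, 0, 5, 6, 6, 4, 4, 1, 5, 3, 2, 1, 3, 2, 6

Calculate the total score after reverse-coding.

67

Apply reverse scoring (reversed = (0+6) − raw = 6 − raw):
  item 2: 6 − 4 = 2
  item 5: 6 − 4 = 2
  item 12: 6 − 4 = 2
  item 14: 6 − 5 = 1
  item 15: 6 − 3 = 3
  item 17: 6 − 1 = 5
Scored responses: 5, 2, 1, 5, 2, 6, 0, 5, 6, 6, 4, 2, 1, 1, 3, 2, 5, 3, 2, 6
Total = 5 + 2 + 1 + 5 + 2 + 6 + 0 + 5 + 6 + 6 + 4 + 2 + 1 + 1 + 3 + 2 + 5 + 3 + 2 + 6 = 67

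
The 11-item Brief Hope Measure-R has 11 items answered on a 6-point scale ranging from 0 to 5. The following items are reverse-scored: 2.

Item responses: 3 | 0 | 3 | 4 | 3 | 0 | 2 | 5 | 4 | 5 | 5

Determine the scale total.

39

Raw sum = 34. Reverse-scored items: 2; their raw sum = 0.
Each reversal replaces raw with 5 − raw, changing the total by 5 − 2·raw per item.
Total = 34 + 1·5 − 2·0 = 34 + 5 − 0 = 39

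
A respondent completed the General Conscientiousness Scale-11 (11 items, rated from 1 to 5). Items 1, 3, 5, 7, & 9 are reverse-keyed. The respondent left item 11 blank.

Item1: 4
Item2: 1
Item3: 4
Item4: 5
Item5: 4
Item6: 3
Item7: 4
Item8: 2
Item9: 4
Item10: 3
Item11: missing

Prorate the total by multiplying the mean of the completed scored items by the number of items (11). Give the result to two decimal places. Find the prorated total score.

26.40

Reverse-coded (reverse-coded value = 6 − response):
  item 1: 6 − 4 = 2
  item 3: 6 − 4 = 2
  item 5: 6 − 4 = 2
  item 7: 6 − 4 = 2
  item 9: 6 − 4 = 2
Completed scored items (10 of 11): 2, 1, 2, 5, 2, 3, 2, 2, 2, 3; sum = 24.
Person mean = 24 / 10 ≈ 2.4000
Prorated total = (24 / 10) × 11 = 26.40 (to 2 dp)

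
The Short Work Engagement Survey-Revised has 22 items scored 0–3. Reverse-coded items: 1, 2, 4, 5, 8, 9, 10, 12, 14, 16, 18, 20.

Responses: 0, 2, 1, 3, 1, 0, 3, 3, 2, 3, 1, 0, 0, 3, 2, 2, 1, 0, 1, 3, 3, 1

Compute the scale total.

Apply reverse scoring (reverse-coded value = 3 − response):
  item 1: 3 − 0 = 3
  item 2: 3 − 2 = 1
  item 4: 3 − 3 = 0
  item 5: 3 − 1 = 2
  item 8: 3 − 3 = 0
  item 9: 3 − 2 = 1
  item 10: 3 − 3 = 0
  item 12: 3 − 0 = 3
  item 14: 3 − 3 = 0
  item 16: 3 − 2 = 1
  item 18: 3 − 0 = 3
  item 20: 3 − 3 = 0
Scored responses: 3, 1, 1, 0, 2, 0, 3, 0, 1, 0, 1, 3, 0, 0, 2, 1, 1, 3, 1, 0, 3, 1
Total = 3 + 1 + 1 + 0 + 2 + 0 + 3 + 0 + 1 + 0 + 1 + 3 + 0 + 0 + 2 + 1 + 1 + 3 + 1 + 0 + 3 + 1 = 27

27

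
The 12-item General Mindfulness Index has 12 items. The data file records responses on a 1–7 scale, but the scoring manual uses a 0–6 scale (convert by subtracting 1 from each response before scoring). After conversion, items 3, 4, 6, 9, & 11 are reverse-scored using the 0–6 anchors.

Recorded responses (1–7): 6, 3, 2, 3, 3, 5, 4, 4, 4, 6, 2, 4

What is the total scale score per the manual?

Convert to 0–6: 5, 2, 1, 2, 2, 4, 3, 3, 3, 5, 1, 3
Reverse-coded (on a 0–6 scale, reversed = 6 − raw):
  item 3: 6 − 1 = 5
  item 4: 6 − 2 = 4
  item 6: 6 − 4 = 2
  item 9: 6 − 3 = 3
  item 11: 6 − 1 = 5
Scored: 5, 2, 5, 4, 2, 2, 3, 3, 3, 5, 5, 3
Total = 42

42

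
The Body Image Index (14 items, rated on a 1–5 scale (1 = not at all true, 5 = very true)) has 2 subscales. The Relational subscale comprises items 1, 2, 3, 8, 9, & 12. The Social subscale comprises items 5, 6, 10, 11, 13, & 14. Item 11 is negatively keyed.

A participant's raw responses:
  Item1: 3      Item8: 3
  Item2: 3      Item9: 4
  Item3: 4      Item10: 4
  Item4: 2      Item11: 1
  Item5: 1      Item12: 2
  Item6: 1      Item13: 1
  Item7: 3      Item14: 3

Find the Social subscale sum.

Social items: 5, 6, 10, 11, 13, 14.
Of these, item 11 is negatively keyed; on a 1–5 scale, reversed = 6 − raw.
  item 5: 1
  item 6: 1
  item 10: 4
  item 11: 6 − 1 = 5
  item 13: 1
  item 14: 3
Sum = 1 + 1 + 4 + 5 + 1 + 3 = 15

15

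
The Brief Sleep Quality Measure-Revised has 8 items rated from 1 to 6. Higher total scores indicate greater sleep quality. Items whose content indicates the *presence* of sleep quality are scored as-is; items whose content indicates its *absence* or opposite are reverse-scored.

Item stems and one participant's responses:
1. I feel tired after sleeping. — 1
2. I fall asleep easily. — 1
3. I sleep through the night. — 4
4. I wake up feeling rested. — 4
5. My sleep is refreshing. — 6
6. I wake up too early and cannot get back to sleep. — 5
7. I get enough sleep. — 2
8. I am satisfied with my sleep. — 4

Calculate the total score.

29

Items 1, 6 describe the absence/opposite of sleep quality → reverse-score.
reversed = (1+6) − raw = 7 − raw.
  item 1: 7 − 1 = 6
  item 2: 1
  item 3: 4
  item 4: 4
  item 5: 6
  item 6: 7 − 5 = 2
  item 7: 2
  item 8: 4
Total = 6 + 1 + 4 + 4 + 6 + 2 + 2 + 4 = 29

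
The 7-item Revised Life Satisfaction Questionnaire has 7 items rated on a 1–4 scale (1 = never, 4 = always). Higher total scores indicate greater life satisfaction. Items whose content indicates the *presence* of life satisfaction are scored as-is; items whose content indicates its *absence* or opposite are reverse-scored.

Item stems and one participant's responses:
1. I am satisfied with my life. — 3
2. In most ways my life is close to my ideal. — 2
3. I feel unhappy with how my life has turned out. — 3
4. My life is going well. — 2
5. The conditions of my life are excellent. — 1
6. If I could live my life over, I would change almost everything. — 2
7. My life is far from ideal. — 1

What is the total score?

Items 3, 6, 7 describe the absence/opposite of life satisfaction → reverse-score.
reverse-coded value = 5 − response.
  item 1: 3
  item 2: 2
  item 3: 5 − 3 = 2
  item 4: 2
  item 5: 1
  item 6: 5 − 2 = 3
  item 7: 5 − 1 = 4
Total = 3 + 2 + 2 + 2 + 1 + 3 + 4 = 17

17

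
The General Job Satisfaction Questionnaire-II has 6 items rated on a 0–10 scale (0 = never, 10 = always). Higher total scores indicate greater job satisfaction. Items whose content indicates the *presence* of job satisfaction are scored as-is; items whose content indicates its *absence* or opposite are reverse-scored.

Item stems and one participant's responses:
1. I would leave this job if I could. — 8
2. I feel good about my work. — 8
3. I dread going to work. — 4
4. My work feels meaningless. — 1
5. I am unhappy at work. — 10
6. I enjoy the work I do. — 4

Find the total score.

29

Items 1, 3, 4, 5 describe the absence/opposite of job satisfaction → reverse-score.
on a 0–10 scale, reversed = 10 − raw.
  item 1: 10 − 8 = 2
  item 2: 8
  item 3: 10 − 4 = 6
  item 4: 10 − 1 = 9
  item 5: 10 − 10 = 0
  item 6: 4
Total = 2 + 8 + 6 + 9 + 0 + 4 = 29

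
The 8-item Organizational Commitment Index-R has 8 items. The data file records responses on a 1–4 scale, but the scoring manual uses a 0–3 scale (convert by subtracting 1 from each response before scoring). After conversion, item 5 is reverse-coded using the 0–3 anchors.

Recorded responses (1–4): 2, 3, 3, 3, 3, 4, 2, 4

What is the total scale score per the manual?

Convert to 0–3: 1, 2, 2, 2, 2, 3, 1, 3
Reverse-coded (reversed = (0+3) − raw = 3 − raw):
  item 5: 3 − 2 = 1
Scored: 1, 2, 2, 2, 1, 3, 1, 3
Total = 15

15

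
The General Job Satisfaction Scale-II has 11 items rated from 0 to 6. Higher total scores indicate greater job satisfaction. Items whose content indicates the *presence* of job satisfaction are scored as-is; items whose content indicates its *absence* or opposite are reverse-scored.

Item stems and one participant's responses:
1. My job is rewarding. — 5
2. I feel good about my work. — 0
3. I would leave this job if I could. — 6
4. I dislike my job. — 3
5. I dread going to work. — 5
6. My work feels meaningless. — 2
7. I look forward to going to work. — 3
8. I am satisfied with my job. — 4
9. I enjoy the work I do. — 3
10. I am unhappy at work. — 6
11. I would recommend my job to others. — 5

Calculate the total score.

28

Items 3, 4, 5, 6, 10 describe the absence/opposite of job satisfaction → reverse-score.
reverse-coded value = 6 − response.
  item 1: 5
  item 2: 0
  item 3: 6 − 6 = 0
  item 4: 6 − 3 = 3
  item 5: 6 − 5 = 1
  item 6: 6 − 2 = 4
  item 7: 3
  item 8: 4
  item 9: 3
  item 10: 6 − 6 = 0
  item 11: 5
Total = 5 + 0 + 0 + 3 + 1 + 4 + 3 + 4 + 3 + 0 + 5 = 28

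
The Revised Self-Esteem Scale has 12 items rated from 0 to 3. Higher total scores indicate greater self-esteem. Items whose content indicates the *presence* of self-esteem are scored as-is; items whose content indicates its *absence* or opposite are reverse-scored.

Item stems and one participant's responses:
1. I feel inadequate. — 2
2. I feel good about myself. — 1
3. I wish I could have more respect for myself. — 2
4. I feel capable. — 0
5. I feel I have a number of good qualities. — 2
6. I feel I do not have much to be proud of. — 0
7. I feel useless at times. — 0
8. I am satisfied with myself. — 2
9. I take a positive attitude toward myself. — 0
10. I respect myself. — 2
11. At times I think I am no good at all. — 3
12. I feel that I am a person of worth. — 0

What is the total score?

15

Items 1, 3, 6, 7, 11 describe the absence/opposite of self-esteem → reverse-score.
reversed = (0+3) − raw = 3 − raw.
  item 1: 3 − 2 = 1
  item 2: 1
  item 3: 3 − 2 = 1
  item 4: 0
  item 5: 2
  item 6: 3 − 0 = 3
  item 7: 3 − 0 = 3
  item 8: 2
  item 9: 0
  item 10: 2
  item 11: 3 − 3 = 0
  item 12: 0
Total = 1 + 1 + 1 + 0 + 2 + 3 + 3 + 2 + 0 + 2 + 0 + 0 = 15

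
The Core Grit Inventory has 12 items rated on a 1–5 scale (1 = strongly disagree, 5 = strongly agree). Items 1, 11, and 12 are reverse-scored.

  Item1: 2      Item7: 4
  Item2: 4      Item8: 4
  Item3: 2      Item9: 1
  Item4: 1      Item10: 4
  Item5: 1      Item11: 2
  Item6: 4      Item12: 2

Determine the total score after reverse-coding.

37

Raw sum = 31. Reverse-scored items: 1, 11, 12; their raw sum = 6.
Each reversal replaces raw with 6 − raw, changing the total by 6 − 2·raw per item.
Total = 31 + 3·6 − 2·6 = 31 + 18 − 12 = 37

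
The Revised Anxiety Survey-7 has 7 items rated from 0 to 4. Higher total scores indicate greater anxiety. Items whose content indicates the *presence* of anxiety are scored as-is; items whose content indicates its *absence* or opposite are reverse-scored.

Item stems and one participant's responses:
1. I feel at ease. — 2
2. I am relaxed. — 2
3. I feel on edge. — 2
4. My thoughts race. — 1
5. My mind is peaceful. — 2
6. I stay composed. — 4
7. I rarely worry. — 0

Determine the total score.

13

Items 1, 2, 5, 6, 7 describe the absence/opposite of anxiety → reverse-score.
reverse-coded value = 4 − response.
  item 1: 4 − 2 = 2
  item 2: 4 − 2 = 2
  item 3: 2
  item 4: 1
  item 5: 4 − 2 = 2
  item 6: 4 − 4 = 0
  item 7: 4 − 0 = 4
Total = 2 + 2 + 2 + 1 + 2 + 0 + 4 = 13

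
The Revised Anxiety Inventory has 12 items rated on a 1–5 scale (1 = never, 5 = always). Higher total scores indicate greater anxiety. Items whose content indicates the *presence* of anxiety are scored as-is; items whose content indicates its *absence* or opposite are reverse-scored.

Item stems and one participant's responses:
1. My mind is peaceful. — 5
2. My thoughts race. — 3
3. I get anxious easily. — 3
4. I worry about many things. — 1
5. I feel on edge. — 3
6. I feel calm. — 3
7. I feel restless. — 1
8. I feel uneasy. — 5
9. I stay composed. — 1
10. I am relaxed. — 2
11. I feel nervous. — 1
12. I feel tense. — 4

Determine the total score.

Items 1, 6, 9, 10 describe the absence/opposite of anxiety → reverse-score.
on a 1–5 scale, reversed = 6 − raw.
  item 1: 6 − 5 = 1
  item 2: 3
  item 3: 3
  item 4: 1
  item 5: 3
  item 6: 6 − 3 = 3
  item 7: 1
  item 8: 5
  item 9: 6 − 1 = 5
  item 10: 6 − 2 = 4
  item 11: 1
  item 12: 4
Total = 1 + 3 + 3 + 1 + 3 + 3 + 1 + 5 + 5 + 4 + 1 + 4 = 34

34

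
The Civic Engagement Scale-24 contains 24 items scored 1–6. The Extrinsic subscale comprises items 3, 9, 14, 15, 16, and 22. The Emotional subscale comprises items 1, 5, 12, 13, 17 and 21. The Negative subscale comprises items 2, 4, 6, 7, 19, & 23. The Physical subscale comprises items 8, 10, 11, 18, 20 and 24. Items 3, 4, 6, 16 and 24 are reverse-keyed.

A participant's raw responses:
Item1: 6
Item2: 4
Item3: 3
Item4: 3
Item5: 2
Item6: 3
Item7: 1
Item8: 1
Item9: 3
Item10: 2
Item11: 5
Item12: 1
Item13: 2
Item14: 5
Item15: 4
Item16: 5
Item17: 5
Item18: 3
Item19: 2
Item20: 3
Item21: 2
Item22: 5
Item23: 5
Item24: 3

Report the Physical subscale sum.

18

Physical items: 8, 10, 11, 18, 20, 24.
Of these, item 24 is reverse-keyed; on a 1–6 scale, reversed = 7 − raw.
  item 8: 1
  item 10: 2
  item 11: 5
  item 18: 3
  item 20: 3
  item 24: 7 − 3 = 4
Sum = 1 + 2 + 5 + 3 + 3 + 4 = 18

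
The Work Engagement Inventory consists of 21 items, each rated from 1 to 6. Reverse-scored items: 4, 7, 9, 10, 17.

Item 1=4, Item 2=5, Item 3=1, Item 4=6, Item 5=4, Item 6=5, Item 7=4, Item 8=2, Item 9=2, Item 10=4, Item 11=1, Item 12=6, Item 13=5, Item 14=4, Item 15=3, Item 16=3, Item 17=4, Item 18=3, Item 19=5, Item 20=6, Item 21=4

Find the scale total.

76

Reversing items 4, 7, 9, 10 and 17 with 7 − raw:
Total = 4 + 5 + 1 + (7−6) + 4 + 5 + (7−4) + 2 + (7−2) + (7−4) + 1 + 6 + 5 + 4 + 3 + 3 + (7−4) + 3 + 5 + 6 + 4
      = 4 + 5 + 1 + 1 + 4 + 5 + 3 + 2 + 5 + 3 + 1 + 6 + 5 + 4 + 3 + 3 + 3 + 3 + 5 + 6 + 4 = 76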